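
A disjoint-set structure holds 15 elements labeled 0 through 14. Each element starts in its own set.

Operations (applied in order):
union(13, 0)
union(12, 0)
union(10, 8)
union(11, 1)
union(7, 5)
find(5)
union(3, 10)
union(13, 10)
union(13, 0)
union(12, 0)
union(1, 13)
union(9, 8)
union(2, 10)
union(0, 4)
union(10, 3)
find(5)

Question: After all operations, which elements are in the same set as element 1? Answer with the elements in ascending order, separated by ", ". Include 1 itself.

Answer: 0, 1, 2, 3, 4, 8, 9, 10, 11, 12, 13

Derivation:
Step 1: union(13, 0) -> merged; set of 13 now {0, 13}
Step 2: union(12, 0) -> merged; set of 12 now {0, 12, 13}
Step 3: union(10, 8) -> merged; set of 10 now {8, 10}
Step 4: union(11, 1) -> merged; set of 11 now {1, 11}
Step 5: union(7, 5) -> merged; set of 7 now {5, 7}
Step 6: find(5) -> no change; set of 5 is {5, 7}
Step 7: union(3, 10) -> merged; set of 3 now {3, 8, 10}
Step 8: union(13, 10) -> merged; set of 13 now {0, 3, 8, 10, 12, 13}
Step 9: union(13, 0) -> already same set; set of 13 now {0, 3, 8, 10, 12, 13}
Step 10: union(12, 0) -> already same set; set of 12 now {0, 3, 8, 10, 12, 13}
Step 11: union(1, 13) -> merged; set of 1 now {0, 1, 3, 8, 10, 11, 12, 13}
Step 12: union(9, 8) -> merged; set of 9 now {0, 1, 3, 8, 9, 10, 11, 12, 13}
Step 13: union(2, 10) -> merged; set of 2 now {0, 1, 2, 3, 8, 9, 10, 11, 12, 13}
Step 14: union(0, 4) -> merged; set of 0 now {0, 1, 2, 3, 4, 8, 9, 10, 11, 12, 13}
Step 15: union(10, 3) -> already same set; set of 10 now {0, 1, 2, 3, 4, 8, 9, 10, 11, 12, 13}
Step 16: find(5) -> no change; set of 5 is {5, 7}
Component of 1: {0, 1, 2, 3, 4, 8, 9, 10, 11, 12, 13}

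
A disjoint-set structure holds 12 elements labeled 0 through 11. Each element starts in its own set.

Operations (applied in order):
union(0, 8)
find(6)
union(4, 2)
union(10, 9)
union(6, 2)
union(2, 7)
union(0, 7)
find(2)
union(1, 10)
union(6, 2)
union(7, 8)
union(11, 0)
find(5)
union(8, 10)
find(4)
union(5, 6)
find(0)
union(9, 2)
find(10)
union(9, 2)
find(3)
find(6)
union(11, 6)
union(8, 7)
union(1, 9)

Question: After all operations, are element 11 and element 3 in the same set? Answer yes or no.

Answer: no

Derivation:
Step 1: union(0, 8) -> merged; set of 0 now {0, 8}
Step 2: find(6) -> no change; set of 6 is {6}
Step 3: union(4, 2) -> merged; set of 4 now {2, 4}
Step 4: union(10, 9) -> merged; set of 10 now {9, 10}
Step 5: union(6, 2) -> merged; set of 6 now {2, 4, 6}
Step 6: union(2, 7) -> merged; set of 2 now {2, 4, 6, 7}
Step 7: union(0, 7) -> merged; set of 0 now {0, 2, 4, 6, 7, 8}
Step 8: find(2) -> no change; set of 2 is {0, 2, 4, 6, 7, 8}
Step 9: union(1, 10) -> merged; set of 1 now {1, 9, 10}
Step 10: union(6, 2) -> already same set; set of 6 now {0, 2, 4, 6, 7, 8}
Step 11: union(7, 8) -> already same set; set of 7 now {0, 2, 4, 6, 7, 8}
Step 12: union(11, 0) -> merged; set of 11 now {0, 2, 4, 6, 7, 8, 11}
Step 13: find(5) -> no change; set of 5 is {5}
Step 14: union(8, 10) -> merged; set of 8 now {0, 1, 2, 4, 6, 7, 8, 9, 10, 11}
Step 15: find(4) -> no change; set of 4 is {0, 1, 2, 4, 6, 7, 8, 9, 10, 11}
Step 16: union(5, 6) -> merged; set of 5 now {0, 1, 2, 4, 5, 6, 7, 8, 9, 10, 11}
Step 17: find(0) -> no change; set of 0 is {0, 1, 2, 4, 5, 6, 7, 8, 9, 10, 11}
Step 18: union(9, 2) -> already same set; set of 9 now {0, 1, 2, 4, 5, 6, 7, 8, 9, 10, 11}
Step 19: find(10) -> no change; set of 10 is {0, 1, 2, 4, 5, 6, 7, 8, 9, 10, 11}
Step 20: union(9, 2) -> already same set; set of 9 now {0, 1, 2, 4, 5, 6, 7, 8, 9, 10, 11}
Step 21: find(3) -> no change; set of 3 is {3}
Step 22: find(6) -> no change; set of 6 is {0, 1, 2, 4, 5, 6, 7, 8, 9, 10, 11}
Step 23: union(11, 6) -> already same set; set of 11 now {0, 1, 2, 4, 5, 6, 7, 8, 9, 10, 11}
Step 24: union(8, 7) -> already same set; set of 8 now {0, 1, 2, 4, 5, 6, 7, 8, 9, 10, 11}
Step 25: union(1, 9) -> already same set; set of 1 now {0, 1, 2, 4, 5, 6, 7, 8, 9, 10, 11}
Set of 11: {0, 1, 2, 4, 5, 6, 7, 8, 9, 10, 11}; 3 is not a member.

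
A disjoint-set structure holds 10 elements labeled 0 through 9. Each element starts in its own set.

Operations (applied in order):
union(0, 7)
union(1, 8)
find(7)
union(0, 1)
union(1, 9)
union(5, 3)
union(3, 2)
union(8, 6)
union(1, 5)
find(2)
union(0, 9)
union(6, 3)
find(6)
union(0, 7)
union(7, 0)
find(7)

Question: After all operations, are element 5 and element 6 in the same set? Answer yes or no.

Answer: yes

Derivation:
Step 1: union(0, 7) -> merged; set of 0 now {0, 7}
Step 2: union(1, 8) -> merged; set of 1 now {1, 8}
Step 3: find(7) -> no change; set of 7 is {0, 7}
Step 4: union(0, 1) -> merged; set of 0 now {0, 1, 7, 8}
Step 5: union(1, 9) -> merged; set of 1 now {0, 1, 7, 8, 9}
Step 6: union(5, 3) -> merged; set of 5 now {3, 5}
Step 7: union(3, 2) -> merged; set of 3 now {2, 3, 5}
Step 8: union(8, 6) -> merged; set of 8 now {0, 1, 6, 7, 8, 9}
Step 9: union(1, 5) -> merged; set of 1 now {0, 1, 2, 3, 5, 6, 7, 8, 9}
Step 10: find(2) -> no change; set of 2 is {0, 1, 2, 3, 5, 6, 7, 8, 9}
Step 11: union(0, 9) -> already same set; set of 0 now {0, 1, 2, 3, 5, 6, 7, 8, 9}
Step 12: union(6, 3) -> already same set; set of 6 now {0, 1, 2, 3, 5, 6, 7, 8, 9}
Step 13: find(6) -> no change; set of 6 is {0, 1, 2, 3, 5, 6, 7, 8, 9}
Step 14: union(0, 7) -> already same set; set of 0 now {0, 1, 2, 3, 5, 6, 7, 8, 9}
Step 15: union(7, 0) -> already same set; set of 7 now {0, 1, 2, 3, 5, 6, 7, 8, 9}
Step 16: find(7) -> no change; set of 7 is {0, 1, 2, 3, 5, 6, 7, 8, 9}
Set of 5: {0, 1, 2, 3, 5, 6, 7, 8, 9}; 6 is a member.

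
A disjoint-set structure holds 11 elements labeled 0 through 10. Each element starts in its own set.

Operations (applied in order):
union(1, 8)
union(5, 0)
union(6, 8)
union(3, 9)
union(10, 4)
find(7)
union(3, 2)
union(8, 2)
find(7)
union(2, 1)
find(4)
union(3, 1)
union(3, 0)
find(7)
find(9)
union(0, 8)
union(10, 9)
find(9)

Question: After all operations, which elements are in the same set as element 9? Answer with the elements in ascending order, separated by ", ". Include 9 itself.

Step 1: union(1, 8) -> merged; set of 1 now {1, 8}
Step 2: union(5, 0) -> merged; set of 5 now {0, 5}
Step 3: union(6, 8) -> merged; set of 6 now {1, 6, 8}
Step 4: union(3, 9) -> merged; set of 3 now {3, 9}
Step 5: union(10, 4) -> merged; set of 10 now {4, 10}
Step 6: find(7) -> no change; set of 7 is {7}
Step 7: union(3, 2) -> merged; set of 3 now {2, 3, 9}
Step 8: union(8, 2) -> merged; set of 8 now {1, 2, 3, 6, 8, 9}
Step 9: find(7) -> no change; set of 7 is {7}
Step 10: union(2, 1) -> already same set; set of 2 now {1, 2, 3, 6, 8, 9}
Step 11: find(4) -> no change; set of 4 is {4, 10}
Step 12: union(3, 1) -> already same set; set of 3 now {1, 2, 3, 6, 8, 9}
Step 13: union(3, 0) -> merged; set of 3 now {0, 1, 2, 3, 5, 6, 8, 9}
Step 14: find(7) -> no change; set of 7 is {7}
Step 15: find(9) -> no change; set of 9 is {0, 1, 2, 3, 5, 6, 8, 9}
Step 16: union(0, 8) -> already same set; set of 0 now {0, 1, 2, 3, 5, 6, 8, 9}
Step 17: union(10, 9) -> merged; set of 10 now {0, 1, 2, 3, 4, 5, 6, 8, 9, 10}
Step 18: find(9) -> no change; set of 9 is {0, 1, 2, 3, 4, 5, 6, 8, 9, 10}
Component of 9: {0, 1, 2, 3, 4, 5, 6, 8, 9, 10}

Answer: 0, 1, 2, 3, 4, 5, 6, 8, 9, 10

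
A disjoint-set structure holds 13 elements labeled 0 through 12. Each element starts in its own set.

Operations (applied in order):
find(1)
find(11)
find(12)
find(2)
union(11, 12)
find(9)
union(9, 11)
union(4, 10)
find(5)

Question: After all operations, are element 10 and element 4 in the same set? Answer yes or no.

Answer: yes

Derivation:
Step 1: find(1) -> no change; set of 1 is {1}
Step 2: find(11) -> no change; set of 11 is {11}
Step 3: find(12) -> no change; set of 12 is {12}
Step 4: find(2) -> no change; set of 2 is {2}
Step 5: union(11, 12) -> merged; set of 11 now {11, 12}
Step 6: find(9) -> no change; set of 9 is {9}
Step 7: union(9, 11) -> merged; set of 9 now {9, 11, 12}
Step 8: union(4, 10) -> merged; set of 4 now {4, 10}
Step 9: find(5) -> no change; set of 5 is {5}
Set of 10: {4, 10}; 4 is a member.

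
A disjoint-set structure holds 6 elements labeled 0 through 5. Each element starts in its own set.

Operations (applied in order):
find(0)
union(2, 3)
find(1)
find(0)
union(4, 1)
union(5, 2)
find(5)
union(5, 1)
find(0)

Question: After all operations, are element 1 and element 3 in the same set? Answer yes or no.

Answer: yes

Derivation:
Step 1: find(0) -> no change; set of 0 is {0}
Step 2: union(2, 3) -> merged; set of 2 now {2, 3}
Step 3: find(1) -> no change; set of 1 is {1}
Step 4: find(0) -> no change; set of 0 is {0}
Step 5: union(4, 1) -> merged; set of 4 now {1, 4}
Step 6: union(5, 2) -> merged; set of 5 now {2, 3, 5}
Step 7: find(5) -> no change; set of 5 is {2, 3, 5}
Step 8: union(5, 1) -> merged; set of 5 now {1, 2, 3, 4, 5}
Step 9: find(0) -> no change; set of 0 is {0}
Set of 1: {1, 2, 3, 4, 5}; 3 is a member.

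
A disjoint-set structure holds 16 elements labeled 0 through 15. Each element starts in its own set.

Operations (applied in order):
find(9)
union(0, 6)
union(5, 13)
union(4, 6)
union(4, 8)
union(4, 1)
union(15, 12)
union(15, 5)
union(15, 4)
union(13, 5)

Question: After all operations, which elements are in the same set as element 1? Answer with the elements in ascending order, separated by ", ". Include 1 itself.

Answer: 0, 1, 4, 5, 6, 8, 12, 13, 15

Derivation:
Step 1: find(9) -> no change; set of 9 is {9}
Step 2: union(0, 6) -> merged; set of 0 now {0, 6}
Step 3: union(5, 13) -> merged; set of 5 now {5, 13}
Step 4: union(4, 6) -> merged; set of 4 now {0, 4, 6}
Step 5: union(4, 8) -> merged; set of 4 now {0, 4, 6, 8}
Step 6: union(4, 1) -> merged; set of 4 now {0, 1, 4, 6, 8}
Step 7: union(15, 12) -> merged; set of 15 now {12, 15}
Step 8: union(15, 5) -> merged; set of 15 now {5, 12, 13, 15}
Step 9: union(15, 4) -> merged; set of 15 now {0, 1, 4, 5, 6, 8, 12, 13, 15}
Step 10: union(13, 5) -> already same set; set of 13 now {0, 1, 4, 5, 6, 8, 12, 13, 15}
Component of 1: {0, 1, 4, 5, 6, 8, 12, 13, 15}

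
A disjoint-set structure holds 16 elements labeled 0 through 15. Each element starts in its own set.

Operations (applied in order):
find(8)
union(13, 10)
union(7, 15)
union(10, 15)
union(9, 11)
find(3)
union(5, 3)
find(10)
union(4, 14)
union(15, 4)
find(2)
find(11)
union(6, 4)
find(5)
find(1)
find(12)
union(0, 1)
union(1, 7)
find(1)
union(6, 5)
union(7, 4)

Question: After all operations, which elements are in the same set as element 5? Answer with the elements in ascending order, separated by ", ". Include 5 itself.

Answer: 0, 1, 3, 4, 5, 6, 7, 10, 13, 14, 15

Derivation:
Step 1: find(8) -> no change; set of 8 is {8}
Step 2: union(13, 10) -> merged; set of 13 now {10, 13}
Step 3: union(7, 15) -> merged; set of 7 now {7, 15}
Step 4: union(10, 15) -> merged; set of 10 now {7, 10, 13, 15}
Step 5: union(9, 11) -> merged; set of 9 now {9, 11}
Step 6: find(3) -> no change; set of 3 is {3}
Step 7: union(5, 3) -> merged; set of 5 now {3, 5}
Step 8: find(10) -> no change; set of 10 is {7, 10, 13, 15}
Step 9: union(4, 14) -> merged; set of 4 now {4, 14}
Step 10: union(15, 4) -> merged; set of 15 now {4, 7, 10, 13, 14, 15}
Step 11: find(2) -> no change; set of 2 is {2}
Step 12: find(11) -> no change; set of 11 is {9, 11}
Step 13: union(6, 4) -> merged; set of 6 now {4, 6, 7, 10, 13, 14, 15}
Step 14: find(5) -> no change; set of 5 is {3, 5}
Step 15: find(1) -> no change; set of 1 is {1}
Step 16: find(12) -> no change; set of 12 is {12}
Step 17: union(0, 1) -> merged; set of 0 now {0, 1}
Step 18: union(1, 7) -> merged; set of 1 now {0, 1, 4, 6, 7, 10, 13, 14, 15}
Step 19: find(1) -> no change; set of 1 is {0, 1, 4, 6, 7, 10, 13, 14, 15}
Step 20: union(6, 5) -> merged; set of 6 now {0, 1, 3, 4, 5, 6, 7, 10, 13, 14, 15}
Step 21: union(7, 4) -> already same set; set of 7 now {0, 1, 3, 4, 5, 6, 7, 10, 13, 14, 15}
Component of 5: {0, 1, 3, 4, 5, 6, 7, 10, 13, 14, 15}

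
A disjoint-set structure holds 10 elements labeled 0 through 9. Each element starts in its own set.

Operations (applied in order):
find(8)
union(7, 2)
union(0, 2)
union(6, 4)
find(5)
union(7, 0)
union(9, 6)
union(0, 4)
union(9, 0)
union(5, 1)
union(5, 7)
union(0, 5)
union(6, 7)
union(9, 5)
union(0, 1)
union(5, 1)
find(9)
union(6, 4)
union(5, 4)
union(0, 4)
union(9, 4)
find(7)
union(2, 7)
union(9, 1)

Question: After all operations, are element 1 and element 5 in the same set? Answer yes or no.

Step 1: find(8) -> no change; set of 8 is {8}
Step 2: union(7, 2) -> merged; set of 7 now {2, 7}
Step 3: union(0, 2) -> merged; set of 0 now {0, 2, 7}
Step 4: union(6, 4) -> merged; set of 6 now {4, 6}
Step 5: find(5) -> no change; set of 5 is {5}
Step 6: union(7, 0) -> already same set; set of 7 now {0, 2, 7}
Step 7: union(9, 6) -> merged; set of 9 now {4, 6, 9}
Step 8: union(0, 4) -> merged; set of 0 now {0, 2, 4, 6, 7, 9}
Step 9: union(9, 0) -> already same set; set of 9 now {0, 2, 4, 6, 7, 9}
Step 10: union(5, 1) -> merged; set of 5 now {1, 5}
Step 11: union(5, 7) -> merged; set of 5 now {0, 1, 2, 4, 5, 6, 7, 9}
Step 12: union(0, 5) -> already same set; set of 0 now {0, 1, 2, 4, 5, 6, 7, 9}
Step 13: union(6, 7) -> already same set; set of 6 now {0, 1, 2, 4, 5, 6, 7, 9}
Step 14: union(9, 5) -> already same set; set of 9 now {0, 1, 2, 4, 5, 6, 7, 9}
Step 15: union(0, 1) -> already same set; set of 0 now {0, 1, 2, 4, 5, 6, 7, 9}
Step 16: union(5, 1) -> already same set; set of 5 now {0, 1, 2, 4, 5, 6, 7, 9}
Step 17: find(9) -> no change; set of 9 is {0, 1, 2, 4, 5, 6, 7, 9}
Step 18: union(6, 4) -> already same set; set of 6 now {0, 1, 2, 4, 5, 6, 7, 9}
Step 19: union(5, 4) -> already same set; set of 5 now {0, 1, 2, 4, 5, 6, 7, 9}
Step 20: union(0, 4) -> already same set; set of 0 now {0, 1, 2, 4, 5, 6, 7, 9}
Step 21: union(9, 4) -> already same set; set of 9 now {0, 1, 2, 4, 5, 6, 7, 9}
Step 22: find(7) -> no change; set of 7 is {0, 1, 2, 4, 5, 6, 7, 9}
Step 23: union(2, 7) -> already same set; set of 2 now {0, 1, 2, 4, 5, 6, 7, 9}
Step 24: union(9, 1) -> already same set; set of 9 now {0, 1, 2, 4, 5, 6, 7, 9}
Set of 1: {0, 1, 2, 4, 5, 6, 7, 9}; 5 is a member.

Answer: yes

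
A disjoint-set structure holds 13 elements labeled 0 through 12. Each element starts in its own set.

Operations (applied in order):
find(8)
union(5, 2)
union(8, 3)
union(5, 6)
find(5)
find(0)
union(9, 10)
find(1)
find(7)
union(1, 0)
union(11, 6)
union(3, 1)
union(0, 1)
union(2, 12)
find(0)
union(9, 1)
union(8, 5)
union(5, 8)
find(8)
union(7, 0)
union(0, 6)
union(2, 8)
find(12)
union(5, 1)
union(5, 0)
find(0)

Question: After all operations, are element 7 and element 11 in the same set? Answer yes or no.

Answer: yes

Derivation:
Step 1: find(8) -> no change; set of 8 is {8}
Step 2: union(5, 2) -> merged; set of 5 now {2, 5}
Step 3: union(8, 3) -> merged; set of 8 now {3, 8}
Step 4: union(5, 6) -> merged; set of 5 now {2, 5, 6}
Step 5: find(5) -> no change; set of 5 is {2, 5, 6}
Step 6: find(0) -> no change; set of 0 is {0}
Step 7: union(9, 10) -> merged; set of 9 now {9, 10}
Step 8: find(1) -> no change; set of 1 is {1}
Step 9: find(7) -> no change; set of 7 is {7}
Step 10: union(1, 0) -> merged; set of 1 now {0, 1}
Step 11: union(11, 6) -> merged; set of 11 now {2, 5, 6, 11}
Step 12: union(3, 1) -> merged; set of 3 now {0, 1, 3, 8}
Step 13: union(0, 1) -> already same set; set of 0 now {0, 1, 3, 8}
Step 14: union(2, 12) -> merged; set of 2 now {2, 5, 6, 11, 12}
Step 15: find(0) -> no change; set of 0 is {0, 1, 3, 8}
Step 16: union(9, 1) -> merged; set of 9 now {0, 1, 3, 8, 9, 10}
Step 17: union(8, 5) -> merged; set of 8 now {0, 1, 2, 3, 5, 6, 8, 9, 10, 11, 12}
Step 18: union(5, 8) -> already same set; set of 5 now {0, 1, 2, 3, 5, 6, 8, 9, 10, 11, 12}
Step 19: find(8) -> no change; set of 8 is {0, 1, 2, 3, 5, 6, 8, 9, 10, 11, 12}
Step 20: union(7, 0) -> merged; set of 7 now {0, 1, 2, 3, 5, 6, 7, 8, 9, 10, 11, 12}
Step 21: union(0, 6) -> already same set; set of 0 now {0, 1, 2, 3, 5, 6, 7, 8, 9, 10, 11, 12}
Step 22: union(2, 8) -> already same set; set of 2 now {0, 1, 2, 3, 5, 6, 7, 8, 9, 10, 11, 12}
Step 23: find(12) -> no change; set of 12 is {0, 1, 2, 3, 5, 6, 7, 8, 9, 10, 11, 12}
Step 24: union(5, 1) -> already same set; set of 5 now {0, 1, 2, 3, 5, 6, 7, 8, 9, 10, 11, 12}
Step 25: union(5, 0) -> already same set; set of 5 now {0, 1, 2, 3, 5, 6, 7, 8, 9, 10, 11, 12}
Step 26: find(0) -> no change; set of 0 is {0, 1, 2, 3, 5, 6, 7, 8, 9, 10, 11, 12}
Set of 7: {0, 1, 2, 3, 5, 6, 7, 8, 9, 10, 11, 12}; 11 is a member.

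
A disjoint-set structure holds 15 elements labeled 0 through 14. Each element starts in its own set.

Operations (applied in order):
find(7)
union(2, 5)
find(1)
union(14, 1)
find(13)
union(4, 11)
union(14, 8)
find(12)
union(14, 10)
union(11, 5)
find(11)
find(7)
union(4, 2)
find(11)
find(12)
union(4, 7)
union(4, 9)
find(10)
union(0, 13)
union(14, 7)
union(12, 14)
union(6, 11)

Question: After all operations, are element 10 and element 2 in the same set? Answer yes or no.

Answer: yes

Derivation:
Step 1: find(7) -> no change; set of 7 is {7}
Step 2: union(2, 5) -> merged; set of 2 now {2, 5}
Step 3: find(1) -> no change; set of 1 is {1}
Step 4: union(14, 1) -> merged; set of 14 now {1, 14}
Step 5: find(13) -> no change; set of 13 is {13}
Step 6: union(4, 11) -> merged; set of 4 now {4, 11}
Step 7: union(14, 8) -> merged; set of 14 now {1, 8, 14}
Step 8: find(12) -> no change; set of 12 is {12}
Step 9: union(14, 10) -> merged; set of 14 now {1, 8, 10, 14}
Step 10: union(11, 5) -> merged; set of 11 now {2, 4, 5, 11}
Step 11: find(11) -> no change; set of 11 is {2, 4, 5, 11}
Step 12: find(7) -> no change; set of 7 is {7}
Step 13: union(4, 2) -> already same set; set of 4 now {2, 4, 5, 11}
Step 14: find(11) -> no change; set of 11 is {2, 4, 5, 11}
Step 15: find(12) -> no change; set of 12 is {12}
Step 16: union(4, 7) -> merged; set of 4 now {2, 4, 5, 7, 11}
Step 17: union(4, 9) -> merged; set of 4 now {2, 4, 5, 7, 9, 11}
Step 18: find(10) -> no change; set of 10 is {1, 8, 10, 14}
Step 19: union(0, 13) -> merged; set of 0 now {0, 13}
Step 20: union(14, 7) -> merged; set of 14 now {1, 2, 4, 5, 7, 8, 9, 10, 11, 14}
Step 21: union(12, 14) -> merged; set of 12 now {1, 2, 4, 5, 7, 8, 9, 10, 11, 12, 14}
Step 22: union(6, 11) -> merged; set of 6 now {1, 2, 4, 5, 6, 7, 8, 9, 10, 11, 12, 14}
Set of 10: {1, 2, 4, 5, 6, 7, 8, 9, 10, 11, 12, 14}; 2 is a member.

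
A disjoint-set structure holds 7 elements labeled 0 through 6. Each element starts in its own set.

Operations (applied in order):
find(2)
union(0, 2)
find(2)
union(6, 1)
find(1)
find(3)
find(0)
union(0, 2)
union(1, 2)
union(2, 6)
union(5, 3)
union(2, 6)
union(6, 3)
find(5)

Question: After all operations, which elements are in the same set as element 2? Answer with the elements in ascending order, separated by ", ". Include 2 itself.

Step 1: find(2) -> no change; set of 2 is {2}
Step 2: union(0, 2) -> merged; set of 0 now {0, 2}
Step 3: find(2) -> no change; set of 2 is {0, 2}
Step 4: union(6, 1) -> merged; set of 6 now {1, 6}
Step 5: find(1) -> no change; set of 1 is {1, 6}
Step 6: find(3) -> no change; set of 3 is {3}
Step 7: find(0) -> no change; set of 0 is {0, 2}
Step 8: union(0, 2) -> already same set; set of 0 now {0, 2}
Step 9: union(1, 2) -> merged; set of 1 now {0, 1, 2, 6}
Step 10: union(2, 6) -> already same set; set of 2 now {0, 1, 2, 6}
Step 11: union(5, 3) -> merged; set of 5 now {3, 5}
Step 12: union(2, 6) -> already same set; set of 2 now {0, 1, 2, 6}
Step 13: union(6, 3) -> merged; set of 6 now {0, 1, 2, 3, 5, 6}
Step 14: find(5) -> no change; set of 5 is {0, 1, 2, 3, 5, 6}
Component of 2: {0, 1, 2, 3, 5, 6}

Answer: 0, 1, 2, 3, 5, 6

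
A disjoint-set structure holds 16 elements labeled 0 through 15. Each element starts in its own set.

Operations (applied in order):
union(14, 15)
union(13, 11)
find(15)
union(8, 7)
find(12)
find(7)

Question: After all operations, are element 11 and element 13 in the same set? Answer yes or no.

Answer: yes

Derivation:
Step 1: union(14, 15) -> merged; set of 14 now {14, 15}
Step 2: union(13, 11) -> merged; set of 13 now {11, 13}
Step 3: find(15) -> no change; set of 15 is {14, 15}
Step 4: union(8, 7) -> merged; set of 8 now {7, 8}
Step 5: find(12) -> no change; set of 12 is {12}
Step 6: find(7) -> no change; set of 7 is {7, 8}
Set of 11: {11, 13}; 13 is a member.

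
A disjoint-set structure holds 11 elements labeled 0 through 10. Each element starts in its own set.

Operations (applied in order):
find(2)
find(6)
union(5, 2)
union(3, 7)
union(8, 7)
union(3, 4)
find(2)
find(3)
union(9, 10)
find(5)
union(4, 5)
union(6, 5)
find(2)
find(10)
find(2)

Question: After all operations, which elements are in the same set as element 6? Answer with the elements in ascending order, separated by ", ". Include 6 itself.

Answer: 2, 3, 4, 5, 6, 7, 8

Derivation:
Step 1: find(2) -> no change; set of 2 is {2}
Step 2: find(6) -> no change; set of 6 is {6}
Step 3: union(5, 2) -> merged; set of 5 now {2, 5}
Step 4: union(3, 7) -> merged; set of 3 now {3, 7}
Step 5: union(8, 7) -> merged; set of 8 now {3, 7, 8}
Step 6: union(3, 4) -> merged; set of 3 now {3, 4, 7, 8}
Step 7: find(2) -> no change; set of 2 is {2, 5}
Step 8: find(3) -> no change; set of 3 is {3, 4, 7, 8}
Step 9: union(9, 10) -> merged; set of 9 now {9, 10}
Step 10: find(5) -> no change; set of 5 is {2, 5}
Step 11: union(4, 5) -> merged; set of 4 now {2, 3, 4, 5, 7, 8}
Step 12: union(6, 5) -> merged; set of 6 now {2, 3, 4, 5, 6, 7, 8}
Step 13: find(2) -> no change; set of 2 is {2, 3, 4, 5, 6, 7, 8}
Step 14: find(10) -> no change; set of 10 is {9, 10}
Step 15: find(2) -> no change; set of 2 is {2, 3, 4, 5, 6, 7, 8}
Component of 6: {2, 3, 4, 5, 6, 7, 8}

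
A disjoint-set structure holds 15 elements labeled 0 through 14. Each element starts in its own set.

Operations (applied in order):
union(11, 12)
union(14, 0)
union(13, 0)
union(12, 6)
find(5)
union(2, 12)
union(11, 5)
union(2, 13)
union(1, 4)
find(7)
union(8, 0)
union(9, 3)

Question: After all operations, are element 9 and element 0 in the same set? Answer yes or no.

Answer: no

Derivation:
Step 1: union(11, 12) -> merged; set of 11 now {11, 12}
Step 2: union(14, 0) -> merged; set of 14 now {0, 14}
Step 3: union(13, 0) -> merged; set of 13 now {0, 13, 14}
Step 4: union(12, 6) -> merged; set of 12 now {6, 11, 12}
Step 5: find(5) -> no change; set of 5 is {5}
Step 6: union(2, 12) -> merged; set of 2 now {2, 6, 11, 12}
Step 7: union(11, 5) -> merged; set of 11 now {2, 5, 6, 11, 12}
Step 8: union(2, 13) -> merged; set of 2 now {0, 2, 5, 6, 11, 12, 13, 14}
Step 9: union(1, 4) -> merged; set of 1 now {1, 4}
Step 10: find(7) -> no change; set of 7 is {7}
Step 11: union(8, 0) -> merged; set of 8 now {0, 2, 5, 6, 8, 11, 12, 13, 14}
Step 12: union(9, 3) -> merged; set of 9 now {3, 9}
Set of 9: {3, 9}; 0 is not a member.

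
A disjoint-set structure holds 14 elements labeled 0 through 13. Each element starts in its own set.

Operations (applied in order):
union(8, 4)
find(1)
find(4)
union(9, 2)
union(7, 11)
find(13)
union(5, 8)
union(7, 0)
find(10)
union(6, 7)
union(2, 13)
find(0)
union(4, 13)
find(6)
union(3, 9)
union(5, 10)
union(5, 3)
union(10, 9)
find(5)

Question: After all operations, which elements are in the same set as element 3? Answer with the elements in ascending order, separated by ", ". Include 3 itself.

Step 1: union(8, 4) -> merged; set of 8 now {4, 8}
Step 2: find(1) -> no change; set of 1 is {1}
Step 3: find(4) -> no change; set of 4 is {4, 8}
Step 4: union(9, 2) -> merged; set of 9 now {2, 9}
Step 5: union(7, 11) -> merged; set of 7 now {7, 11}
Step 6: find(13) -> no change; set of 13 is {13}
Step 7: union(5, 8) -> merged; set of 5 now {4, 5, 8}
Step 8: union(7, 0) -> merged; set of 7 now {0, 7, 11}
Step 9: find(10) -> no change; set of 10 is {10}
Step 10: union(6, 7) -> merged; set of 6 now {0, 6, 7, 11}
Step 11: union(2, 13) -> merged; set of 2 now {2, 9, 13}
Step 12: find(0) -> no change; set of 0 is {0, 6, 7, 11}
Step 13: union(4, 13) -> merged; set of 4 now {2, 4, 5, 8, 9, 13}
Step 14: find(6) -> no change; set of 6 is {0, 6, 7, 11}
Step 15: union(3, 9) -> merged; set of 3 now {2, 3, 4, 5, 8, 9, 13}
Step 16: union(5, 10) -> merged; set of 5 now {2, 3, 4, 5, 8, 9, 10, 13}
Step 17: union(5, 3) -> already same set; set of 5 now {2, 3, 4, 5, 8, 9, 10, 13}
Step 18: union(10, 9) -> already same set; set of 10 now {2, 3, 4, 5, 8, 9, 10, 13}
Step 19: find(5) -> no change; set of 5 is {2, 3, 4, 5, 8, 9, 10, 13}
Component of 3: {2, 3, 4, 5, 8, 9, 10, 13}

Answer: 2, 3, 4, 5, 8, 9, 10, 13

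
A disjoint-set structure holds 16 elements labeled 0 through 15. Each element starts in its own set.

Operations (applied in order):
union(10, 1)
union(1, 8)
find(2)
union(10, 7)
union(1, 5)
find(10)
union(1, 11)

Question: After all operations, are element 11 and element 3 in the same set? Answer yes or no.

Step 1: union(10, 1) -> merged; set of 10 now {1, 10}
Step 2: union(1, 8) -> merged; set of 1 now {1, 8, 10}
Step 3: find(2) -> no change; set of 2 is {2}
Step 4: union(10, 7) -> merged; set of 10 now {1, 7, 8, 10}
Step 5: union(1, 5) -> merged; set of 1 now {1, 5, 7, 8, 10}
Step 6: find(10) -> no change; set of 10 is {1, 5, 7, 8, 10}
Step 7: union(1, 11) -> merged; set of 1 now {1, 5, 7, 8, 10, 11}
Set of 11: {1, 5, 7, 8, 10, 11}; 3 is not a member.

Answer: no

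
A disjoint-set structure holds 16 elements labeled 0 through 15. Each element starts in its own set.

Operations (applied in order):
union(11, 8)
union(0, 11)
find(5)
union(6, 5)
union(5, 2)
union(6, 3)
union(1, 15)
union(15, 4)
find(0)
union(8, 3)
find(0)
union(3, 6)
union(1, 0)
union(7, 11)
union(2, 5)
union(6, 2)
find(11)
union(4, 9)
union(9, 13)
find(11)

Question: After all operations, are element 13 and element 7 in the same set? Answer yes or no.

Answer: yes

Derivation:
Step 1: union(11, 8) -> merged; set of 11 now {8, 11}
Step 2: union(0, 11) -> merged; set of 0 now {0, 8, 11}
Step 3: find(5) -> no change; set of 5 is {5}
Step 4: union(6, 5) -> merged; set of 6 now {5, 6}
Step 5: union(5, 2) -> merged; set of 5 now {2, 5, 6}
Step 6: union(6, 3) -> merged; set of 6 now {2, 3, 5, 6}
Step 7: union(1, 15) -> merged; set of 1 now {1, 15}
Step 8: union(15, 4) -> merged; set of 15 now {1, 4, 15}
Step 9: find(0) -> no change; set of 0 is {0, 8, 11}
Step 10: union(8, 3) -> merged; set of 8 now {0, 2, 3, 5, 6, 8, 11}
Step 11: find(0) -> no change; set of 0 is {0, 2, 3, 5, 6, 8, 11}
Step 12: union(3, 6) -> already same set; set of 3 now {0, 2, 3, 5, 6, 8, 11}
Step 13: union(1, 0) -> merged; set of 1 now {0, 1, 2, 3, 4, 5, 6, 8, 11, 15}
Step 14: union(7, 11) -> merged; set of 7 now {0, 1, 2, 3, 4, 5, 6, 7, 8, 11, 15}
Step 15: union(2, 5) -> already same set; set of 2 now {0, 1, 2, 3, 4, 5, 6, 7, 8, 11, 15}
Step 16: union(6, 2) -> already same set; set of 6 now {0, 1, 2, 3, 4, 5, 6, 7, 8, 11, 15}
Step 17: find(11) -> no change; set of 11 is {0, 1, 2, 3, 4, 5, 6, 7, 8, 11, 15}
Step 18: union(4, 9) -> merged; set of 4 now {0, 1, 2, 3, 4, 5, 6, 7, 8, 9, 11, 15}
Step 19: union(9, 13) -> merged; set of 9 now {0, 1, 2, 3, 4, 5, 6, 7, 8, 9, 11, 13, 15}
Step 20: find(11) -> no change; set of 11 is {0, 1, 2, 3, 4, 5, 6, 7, 8, 9, 11, 13, 15}
Set of 13: {0, 1, 2, 3, 4, 5, 6, 7, 8, 9, 11, 13, 15}; 7 is a member.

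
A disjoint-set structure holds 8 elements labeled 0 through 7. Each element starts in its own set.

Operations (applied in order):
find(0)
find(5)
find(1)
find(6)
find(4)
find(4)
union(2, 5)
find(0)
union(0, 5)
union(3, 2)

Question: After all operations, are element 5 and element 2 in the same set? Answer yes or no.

Answer: yes

Derivation:
Step 1: find(0) -> no change; set of 0 is {0}
Step 2: find(5) -> no change; set of 5 is {5}
Step 3: find(1) -> no change; set of 1 is {1}
Step 4: find(6) -> no change; set of 6 is {6}
Step 5: find(4) -> no change; set of 4 is {4}
Step 6: find(4) -> no change; set of 4 is {4}
Step 7: union(2, 5) -> merged; set of 2 now {2, 5}
Step 8: find(0) -> no change; set of 0 is {0}
Step 9: union(0, 5) -> merged; set of 0 now {0, 2, 5}
Step 10: union(3, 2) -> merged; set of 3 now {0, 2, 3, 5}
Set of 5: {0, 2, 3, 5}; 2 is a member.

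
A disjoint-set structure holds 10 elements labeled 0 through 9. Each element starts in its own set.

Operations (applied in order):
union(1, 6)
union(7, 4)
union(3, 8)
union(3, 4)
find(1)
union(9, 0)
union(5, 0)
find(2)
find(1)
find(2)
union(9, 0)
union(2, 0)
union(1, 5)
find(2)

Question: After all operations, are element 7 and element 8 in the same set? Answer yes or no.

Answer: yes

Derivation:
Step 1: union(1, 6) -> merged; set of 1 now {1, 6}
Step 2: union(7, 4) -> merged; set of 7 now {4, 7}
Step 3: union(3, 8) -> merged; set of 3 now {3, 8}
Step 4: union(3, 4) -> merged; set of 3 now {3, 4, 7, 8}
Step 5: find(1) -> no change; set of 1 is {1, 6}
Step 6: union(9, 0) -> merged; set of 9 now {0, 9}
Step 7: union(5, 0) -> merged; set of 5 now {0, 5, 9}
Step 8: find(2) -> no change; set of 2 is {2}
Step 9: find(1) -> no change; set of 1 is {1, 6}
Step 10: find(2) -> no change; set of 2 is {2}
Step 11: union(9, 0) -> already same set; set of 9 now {0, 5, 9}
Step 12: union(2, 0) -> merged; set of 2 now {0, 2, 5, 9}
Step 13: union(1, 5) -> merged; set of 1 now {0, 1, 2, 5, 6, 9}
Step 14: find(2) -> no change; set of 2 is {0, 1, 2, 5, 6, 9}
Set of 7: {3, 4, 7, 8}; 8 is a member.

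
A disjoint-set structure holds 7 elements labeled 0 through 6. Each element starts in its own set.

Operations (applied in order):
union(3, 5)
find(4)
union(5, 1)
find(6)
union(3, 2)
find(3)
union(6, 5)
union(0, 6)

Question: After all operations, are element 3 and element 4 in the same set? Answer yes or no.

Step 1: union(3, 5) -> merged; set of 3 now {3, 5}
Step 2: find(4) -> no change; set of 4 is {4}
Step 3: union(5, 1) -> merged; set of 5 now {1, 3, 5}
Step 4: find(6) -> no change; set of 6 is {6}
Step 5: union(3, 2) -> merged; set of 3 now {1, 2, 3, 5}
Step 6: find(3) -> no change; set of 3 is {1, 2, 3, 5}
Step 7: union(6, 5) -> merged; set of 6 now {1, 2, 3, 5, 6}
Step 8: union(0, 6) -> merged; set of 0 now {0, 1, 2, 3, 5, 6}
Set of 3: {0, 1, 2, 3, 5, 6}; 4 is not a member.

Answer: no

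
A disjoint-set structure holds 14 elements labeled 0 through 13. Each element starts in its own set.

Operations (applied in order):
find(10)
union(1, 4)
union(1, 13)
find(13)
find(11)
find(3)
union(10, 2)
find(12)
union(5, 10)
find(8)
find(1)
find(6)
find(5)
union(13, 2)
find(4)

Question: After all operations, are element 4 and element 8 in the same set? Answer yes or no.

Step 1: find(10) -> no change; set of 10 is {10}
Step 2: union(1, 4) -> merged; set of 1 now {1, 4}
Step 3: union(1, 13) -> merged; set of 1 now {1, 4, 13}
Step 4: find(13) -> no change; set of 13 is {1, 4, 13}
Step 5: find(11) -> no change; set of 11 is {11}
Step 6: find(3) -> no change; set of 3 is {3}
Step 7: union(10, 2) -> merged; set of 10 now {2, 10}
Step 8: find(12) -> no change; set of 12 is {12}
Step 9: union(5, 10) -> merged; set of 5 now {2, 5, 10}
Step 10: find(8) -> no change; set of 8 is {8}
Step 11: find(1) -> no change; set of 1 is {1, 4, 13}
Step 12: find(6) -> no change; set of 6 is {6}
Step 13: find(5) -> no change; set of 5 is {2, 5, 10}
Step 14: union(13, 2) -> merged; set of 13 now {1, 2, 4, 5, 10, 13}
Step 15: find(4) -> no change; set of 4 is {1, 2, 4, 5, 10, 13}
Set of 4: {1, 2, 4, 5, 10, 13}; 8 is not a member.

Answer: no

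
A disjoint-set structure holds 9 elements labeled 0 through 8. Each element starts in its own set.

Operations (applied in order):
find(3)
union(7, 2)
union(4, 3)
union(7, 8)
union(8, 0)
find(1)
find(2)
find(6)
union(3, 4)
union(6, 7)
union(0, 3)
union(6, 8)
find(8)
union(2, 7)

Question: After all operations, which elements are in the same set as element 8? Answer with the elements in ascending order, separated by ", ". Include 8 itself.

Answer: 0, 2, 3, 4, 6, 7, 8

Derivation:
Step 1: find(3) -> no change; set of 3 is {3}
Step 2: union(7, 2) -> merged; set of 7 now {2, 7}
Step 3: union(4, 3) -> merged; set of 4 now {3, 4}
Step 4: union(7, 8) -> merged; set of 7 now {2, 7, 8}
Step 5: union(8, 0) -> merged; set of 8 now {0, 2, 7, 8}
Step 6: find(1) -> no change; set of 1 is {1}
Step 7: find(2) -> no change; set of 2 is {0, 2, 7, 8}
Step 8: find(6) -> no change; set of 6 is {6}
Step 9: union(3, 4) -> already same set; set of 3 now {3, 4}
Step 10: union(6, 7) -> merged; set of 6 now {0, 2, 6, 7, 8}
Step 11: union(0, 3) -> merged; set of 0 now {0, 2, 3, 4, 6, 7, 8}
Step 12: union(6, 8) -> already same set; set of 6 now {0, 2, 3, 4, 6, 7, 8}
Step 13: find(8) -> no change; set of 8 is {0, 2, 3, 4, 6, 7, 8}
Step 14: union(2, 7) -> already same set; set of 2 now {0, 2, 3, 4, 6, 7, 8}
Component of 8: {0, 2, 3, 4, 6, 7, 8}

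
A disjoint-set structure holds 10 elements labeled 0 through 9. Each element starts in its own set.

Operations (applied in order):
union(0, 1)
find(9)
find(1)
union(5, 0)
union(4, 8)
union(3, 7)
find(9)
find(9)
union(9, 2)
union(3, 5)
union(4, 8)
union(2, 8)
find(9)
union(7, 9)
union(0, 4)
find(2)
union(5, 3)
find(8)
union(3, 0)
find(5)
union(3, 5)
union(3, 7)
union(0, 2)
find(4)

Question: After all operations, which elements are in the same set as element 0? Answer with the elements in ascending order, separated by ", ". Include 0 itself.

Answer: 0, 1, 2, 3, 4, 5, 7, 8, 9

Derivation:
Step 1: union(0, 1) -> merged; set of 0 now {0, 1}
Step 2: find(9) -> no change; set of 9 is {9}
Step 3: find(1) -> no change; set of 1 is {0, 1}
Step 4: union(5, 0) -> merged; set of 5 now {0, 1, 5}
Step 5: union(4, 8) -> merged; set of 4 now {4, 8}
Step 6: union(3, 7) -> merged; set of 3 now {3, 7}
Step 7: find(9) -> no change; set of 9 is {9}
Step 8: find(9) -> no change; set of 9 is {9}
Step 9: union(9, 2) -> merged; set of 9 now {2, 9}
Step 10: union(3, 5) -> merged; set of 3 now {0, 1, 3, 5, 7}
Step 11: union(4, 8) -> already same set; set of 4 now {4, 8}
Step 12: union(2, 8) -> merged; set of 2 now {2, 4, 8, 9}
Step 13: find(9) -> no change; set of 9 is {2, 4, 8, 9}
Step 14: union(7, 9) -> merged; set of 7 now {0, 1, 2, 3, 4, 5, 7, 8, 9}
Step 15: union(0, 4) -> already same set; set of 0 now {0, 1, 2, 3, 4, 5, 7, 8, 9}
Step 16: find(2) -> no change; set of 2 is {0, 1, 2, 3, 4, 5, 7, 8, 9}
Step 17: union(5, 3) -> already same set; set of 5 now {0, 1, 2, 3, 4, 5, 7, 8, 9}
Step 18: find(8) -> no change; set of 8 is {0, 1, 2, 3, 4, 5, 7, 8, 9}
Step 19: union(3, 0) -> already same set; set of 3 now {0, 1, 2, 3, 4, 5, 7, 8, 9}
Step 20: find(5) -> no change; set of 5 is {0, 1, 2, 3, 4, 5, 7, 8, 9}
Step 21: union(3, 5) -> already same set; set of 3 now {0, 1, 2, 3, 4, 5, 7, 8, 9}
Step 22: union(3, 7) -> already same set; set of 3 now {0, 1, 2, 3, 4, 5, 7, 8, 9}
Step 23: union(0, 2) -> already same set; set of 0 now {0, 1, 2, 3, 4, 5, 7, 8, 9}
Step 24: find(4) -> no change; set of 4 is {0, 1, 2, 3, 4, 5, 7, 8, 9}
Component of 0: {0, 1, 2, 3, 4, 5, 7, 8, 9}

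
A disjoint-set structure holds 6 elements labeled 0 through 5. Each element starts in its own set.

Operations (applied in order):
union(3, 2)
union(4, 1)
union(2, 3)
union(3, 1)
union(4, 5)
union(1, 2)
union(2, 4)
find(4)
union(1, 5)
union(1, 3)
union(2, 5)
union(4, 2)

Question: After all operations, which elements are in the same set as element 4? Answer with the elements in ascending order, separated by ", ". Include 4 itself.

Step 1: union(3, 2) -> merged; set of 3 now {2, 3}
Step 2: union(4, 1) -> merged; set of 4 now {1, 4}
Step 3: union(2, 3) -> already same set; set of 2 now {2, 3}
Step 4: union(3, 1) -> merged; set of 3 now {1, 2, 3, 4}
Step 5: union(4, 5) -> merged; set of 4 now {1, 2, 3, 4, 5}
Step 6: union(1, 2) -> already same set; set of 1 now {1, 2, 3, 4, 5}
Step 7: union(2, 4) -> already same set; set of 2 now {1, 2, 3, 4, 5}
Step 8: find(4) -> no change; set of 4 is {1, 2, 3, 4, 5}
Step 9: union(1, 5) -> already same set; set of 1 now {1, 2, 3, 4, 5}
Step 10: union(1, 3) -> already same set; set of 1 now {1, 2, 3, 4, 5}
Step 11: union(2, 5) -> already same set; set of 2 now {1, 2, 3, 4, 5}
Step 12: union(4, 2) -> already same set; set of 4 now {1, 2, 3, 4, 5}
Component of 4: {1, 2, 3, 4, 5}

Answer: 1, 2, 3, 4, 5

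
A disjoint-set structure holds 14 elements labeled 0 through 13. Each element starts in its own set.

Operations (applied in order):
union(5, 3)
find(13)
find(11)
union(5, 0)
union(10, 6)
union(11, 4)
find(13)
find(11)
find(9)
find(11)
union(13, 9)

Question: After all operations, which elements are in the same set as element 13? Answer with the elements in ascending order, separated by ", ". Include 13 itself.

Answer: 9, 13

Derivation:
Step 1: union(5, 3) -> merged; set of 5 now {3, 5}
Step 2: find(13) -> no change; set of 13 is {13}
Step 3: find(11) -> no change; set of 11 is {11}
Step 4: union(5, 0) -> merged; set of 5 now {0, 3, 5}
Step 5: union(10, 6) -> merged; set of 10 now {6, 10}
Step 6: union(11, 4) -> merged; set of 11 now {4, 11}
Step 7: find(13) -> no change; set of 13 is {13}
Step 8: find(11) -> no change; set of 11 is {4, 11}
Step 9: find(9) -> no change; set of 9 is {9}
Step 10: find(11) -> no change; set of 11 is {4, 11}
Step 11: union(13, 9) -> merged; set of 13 now {9, 13}
Component of 13: {9, 13}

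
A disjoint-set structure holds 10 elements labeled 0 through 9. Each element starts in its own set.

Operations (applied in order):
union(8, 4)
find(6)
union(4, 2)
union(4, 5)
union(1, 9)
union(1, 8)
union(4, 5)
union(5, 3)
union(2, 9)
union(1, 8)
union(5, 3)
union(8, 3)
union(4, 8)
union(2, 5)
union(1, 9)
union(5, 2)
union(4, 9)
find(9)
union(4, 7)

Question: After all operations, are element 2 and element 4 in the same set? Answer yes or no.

Step 1: union(8, 4) -> merged; set of 8 now {4, 8}
Step 2: find(6) -> no change; set of 6 is {6}
Step 3: union(4, 2) -> merged; set of 4 now {2, 4, 8}
Step 4: union(4, 5) -> merged; set of 4 now {2, 4, 5, 8}
Step 5: union(1, 9) -> merged; set of 1 now {1, 9}
Step 6: union(1, 8) -> merged; set of 1 now {1, 2, 4, 5, 8, 9}
Step 7: union(4, 5) -> already same set; set of 4 now {1, 2, 4, 5, 8, 9}
Step 8: union(5, 3) -> merged; set of 5 now {1, 2, 3, 4, 5, 8, 9}
Step 9: union(2, 9) -> already same set; set of 2 now {1, 2, 3, 4, 5, 8, 9}
Step 10: union(1, 8) -> already same set; set of 1 now {1, 2, 3, 4, 5, 8, 9}
Step 11: union(5, 3) -> already same set; set of 5 now {1, 2, 3, 4, 5, 8, 9}
Step 12: union(8, 3) -> already same set; set of 8 now {1, 2, 3, 4, 5, 8, 9}
Step 13: union(4, 8) -> already same set; set of 4 now {1, 2, 3, 4, 5, 8, 9}
Step 14: union(2, 5) -> already same set; set of 2 now {1, 2, 3, 4, 5, 8, 9}
Step 15: union(1, 9) -> already same set; set of 1 now {1, 2, 3, 4, 5, 8, 9}
Step 16: union(5, 2) -> already same set; set of 5 now {1, 2, 3, 4, 5, 8, 9}
Step 17: union(4, 9) -> already same set; set of 4 now {1, 2, 3, 4, 5, 8, 9}
Step 18: find(9) -> no change; set of 9 is {1, 2, 3, 4, 5, 8, 9}
Step 19: union(4, 7) -> merged; set of 4 now {1, 2, 3, 4, 5, 7, 8, 9}
Set of 2: {1, 2, 3, 4, 5, 7, 8, 9}; 4 is a member.

Answer: yes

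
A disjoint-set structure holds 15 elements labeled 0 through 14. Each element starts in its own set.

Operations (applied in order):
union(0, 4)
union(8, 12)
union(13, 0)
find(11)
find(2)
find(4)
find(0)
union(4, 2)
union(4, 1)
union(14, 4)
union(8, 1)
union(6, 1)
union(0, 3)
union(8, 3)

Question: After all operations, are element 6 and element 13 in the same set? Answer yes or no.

Answer: yes

Derivation:
Step 1: union(0, 4) -> merged; set of 0 now {0, 4}
Step 2: union(8, 12) -> merged; set of 8 now {8, 12}
Step 3: union(13, 0) -> merged; set of 13 now {0, 4, 13}
Step 4: find(11) -> no change; set of 11 is {11}
Step 5: find(2) -> no change; set of 2 is {2}
Step 6: find(4) -> no change; set of 4 is {0, 4, 13}
Step 7: find(0) -> no change; set of 0 is {0, 4, 13}
Step 8: union(4, 2) -> merged; set of 4 now {0, 2, 4, 13}
Step 9: union(4, 1) -> merged; set of 4 now {0, 1, 2, 4, 13}
Step 10: union(14, 4) -> merged; set of 14 now {0, 1, 2, 4, 13, 14}
Step 11: union(8, 1) -> merged; set of 8 now {0, 1, 2, 4, 8, 12, 13, 14}
Step 12: union(6, 1) -> merged; set of 6 now {0, 1, 2, 4, 6, 8, 12, 13, 14}
Step 13: union(0, 3) -> merged; set of 0 now {0, 1, 2, 3, 4, 6, 8, 12, 13, 14}
Step 14: union(8, 3) -> already same set; set of 8 now {0, 1, 2, 3, 4, 6, 8, 12, 13, 14}
Set of 6: {0, 1, 2, 3, 4, 6, 8, 12, 13, 14}; 13 is a member.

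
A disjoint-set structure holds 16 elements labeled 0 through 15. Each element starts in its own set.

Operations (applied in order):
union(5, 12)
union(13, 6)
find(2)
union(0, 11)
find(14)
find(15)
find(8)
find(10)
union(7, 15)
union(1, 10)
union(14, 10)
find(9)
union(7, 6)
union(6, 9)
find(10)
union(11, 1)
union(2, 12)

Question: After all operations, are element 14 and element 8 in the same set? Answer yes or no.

Answer: no

Derivation:
Step 1: union(5, 12) -> merged; set of 5 now {5, 12}
Step 2: union(13, 6) -> merged; set of 13 now {6, 13}
Step 3: find(2) -> no change; set of 2 is {2}
Step 4: union(0, 11) -> merged; set of 0 now {0, 11}
Step 5: find(14) -> no change; set of 14 is {14}
Step 6: find(15) -> no change; set of 15 is {15}
Step 7: find(8) -> no change; set of 8 is {8}
Step 8: find(10) -> no change; set of 10 is {10}
Step 9: union(7, 15) -> merged; set of 7 now {7, 15}
Step 10: union(1, 10) -> merged; set of 1 now {1, 10}
Step 11: union(14, 10) -> merged; set of 14 now {1, 10, 14}
Step 12: find(9) -> no change; set of 9 is {9}
Step 13: union(7, 6) -> merged; set of 7 now {6, 7, 13, 15}
Step 14: union(6, 9) -> merged; set of 6 now {6, 7, 9, 13, 15}
Step 15: find(10) -> no change; set of 10 is {1, 10, 14}
Step 16: union(11, 1) -> merged; set of 11 now {0, 1, 10, 11, 14}
Step 17: union(2, 12) -> merged; set of 2 now {2, 5, 12}
Set of 14: {0, 1, 10, 11, 14}; 8 is not a member.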